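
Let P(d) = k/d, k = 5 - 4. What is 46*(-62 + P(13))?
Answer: -37030/13 ≈ -2848.5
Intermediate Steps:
k = 1
P(d) = 1/d
46*(-62 + P(13)) = 46*(-62 + 1/13) = 46*(-805/13) = -37030/13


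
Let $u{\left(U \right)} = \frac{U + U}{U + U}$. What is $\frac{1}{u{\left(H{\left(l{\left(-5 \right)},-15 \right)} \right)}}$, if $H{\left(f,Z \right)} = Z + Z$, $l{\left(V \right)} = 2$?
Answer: $1$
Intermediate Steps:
$H{\left(f,Z \right)} = 2 Z$
$u{\left(U \right)} = 1$ ($u{\left(U \right)} = \frac{2 U}{2 U} = 2 U \frac{1}{2 U} = 1$)
$\frac{1}{u{\left(H{\left(l{\left(-5 \right)},-15 \right)} \right)}} = 1^{-1} = 1$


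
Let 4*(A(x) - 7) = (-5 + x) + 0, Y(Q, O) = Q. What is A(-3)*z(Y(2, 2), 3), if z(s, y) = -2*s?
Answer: -20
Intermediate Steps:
A(x) = 23/4 + x/4 (A(x) = 7 + ((-5 + x) + 0)/4 = 7 + (-5 + x)/4 = 7 + (-5/4 + x/4) = 23/4 + x/4)
A(-3)*z(Y(2, 2), 3) = (23/4 + (¼)*(-3))*(-2*2) = (23/4 - ¾)*(-4) = 5*(-4) = -20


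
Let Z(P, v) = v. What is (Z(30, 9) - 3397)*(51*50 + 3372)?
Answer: -20063736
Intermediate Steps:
(Z(30, 9) - 3397)*(51*50 + 3372) = (9 - 3397)*(51*50 + 3372) = -3388*(2550 + 3372) = -3388*5922 = -20063736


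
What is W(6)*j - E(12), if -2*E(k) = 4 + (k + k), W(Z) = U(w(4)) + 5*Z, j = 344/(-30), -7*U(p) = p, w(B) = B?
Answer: -33962/105 ≈ -323.45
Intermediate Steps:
U(p) = -p/7
j = -172/15 (j = 344*(-1/30) = -172/15 ≈ -11.467)
W(Z) = -4/7 + 5*Z (W(Z) = -⅐*4 + 5*Z = -4/7 + 5*Z)
E(k) = -2 - k (E(k) = -(4 + (k + k))/2 = -(4 + 2*k)/2 = -2 - k)
W(6)*j - E(12) = (-4/7 + 5*6)*(-172/15) - (-2 - 1*12) = (-4/7 + 30)*(-172/15) - (-2 - 12) = (206/7)*(-172/15) - 1*(-14) = -35432/105 + 14 = -33962/105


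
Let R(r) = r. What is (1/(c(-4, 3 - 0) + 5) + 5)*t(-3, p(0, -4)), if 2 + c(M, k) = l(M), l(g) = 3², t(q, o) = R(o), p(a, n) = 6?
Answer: 61/2 ≈ 30.500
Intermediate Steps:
t(q, o) = o
l(g) = 9
c(M, k) = 7 (c(M, k) = -2 + 9 = 7)
(1/(c(-4, 3 - 0) + 5) + 5)*t(-3, p(0, -4)) = (1/(7 + 5) + 5)*6 = (1/12 + 5)*6 = (61/12)*6 = 61/2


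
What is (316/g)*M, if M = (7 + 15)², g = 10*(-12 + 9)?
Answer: -76472/15 ≈ -5098.1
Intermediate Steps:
g = -30 (g = 10*(-3) = -30)
M = 484 (M = 22² = 484)
(316/g)*M = (316/(-30))*484 = (316*(-1/30))*484 = -158/15*484 = -76472/15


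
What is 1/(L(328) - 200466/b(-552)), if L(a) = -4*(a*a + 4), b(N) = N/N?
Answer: -1/630818 ≈ -1.5852e-6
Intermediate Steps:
b(N) = 1
L(a) = -16 - 4*a² (L(a) = -4*(a² + 4) = -4*(4 + a²) = -16 - 4*a²)
1/(L(328) - 200466/b(-552)) = 1/((-16 - 4*328²) - 200466/1) = 1/((-16 - 4*107584) - 200466*1) = 1/((-16 - 430336) - 200466) = 1/(-430352 - 200466) = 1/(-630818) = -1/630818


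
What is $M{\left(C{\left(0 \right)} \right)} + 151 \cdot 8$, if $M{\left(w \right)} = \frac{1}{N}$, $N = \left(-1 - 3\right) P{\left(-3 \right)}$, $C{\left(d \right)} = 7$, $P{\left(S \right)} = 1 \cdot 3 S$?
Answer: $\frac{43489}{36} \approx 1208.0$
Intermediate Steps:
$P{\left(S \right)} = 3 S$
$N = 36$ ($N = \left(-1 - 3\right) 3 \left(-3\right) = \left(-4\right) \left(-9\right) = 36$)
$M{\left(w \right)} = \frac{1}{36}$
$M{\left(C{\left(0 \right)} \right)} + 151 \cdot 8 = \frac{1}{36} + 151 \cdot 8 = \frac{1}{36} + 1208 = \frac{43489}{36}$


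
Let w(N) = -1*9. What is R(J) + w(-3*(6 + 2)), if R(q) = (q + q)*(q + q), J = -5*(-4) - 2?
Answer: 1287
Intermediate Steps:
w(N) = -9
J = 18 (J = 20 - 2 = 18)
R(q) = 4*q² (R(q) = (2*q)*(2*q) = 4*q²)
R(J) + w(-3*(6 + 2)) = 4*18² - 9 = 4*324 - 9 = 1296 - 9 = 1287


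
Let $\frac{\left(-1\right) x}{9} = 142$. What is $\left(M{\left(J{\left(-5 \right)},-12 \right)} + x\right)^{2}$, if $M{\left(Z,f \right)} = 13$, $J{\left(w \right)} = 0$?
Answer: $1600225$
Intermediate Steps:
$x = -1278$ ($x = \left(-9\right) 142 = -1278$)
$\left(M{\left(J{\left(-5 \right)},-12 \right)} + x\right)^{2} = \left(13 - 1278\right)^{2} = \left(-1265\right)^{2} = 1600225$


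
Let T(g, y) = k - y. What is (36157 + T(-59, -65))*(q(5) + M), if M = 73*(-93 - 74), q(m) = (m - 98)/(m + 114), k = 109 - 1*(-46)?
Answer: -52776551894/119 ≈ -4.4350e+8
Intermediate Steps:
k = 155 (k = 109 + 46 = 155)
T(g, y) = 155 - y
q(m) = (-98 + m)/(114 + m)
M = -12191 (M = 73*(-167) = -12191)
(36157 + T(-59, -65))*(q(5) + M) = (36157 + (155 - 1*(-65)))*((-98 + 5)/(114 + 5) - 12191) = (36157 + (155 + 65))*(-93/119 - 12191) = (36157 + 220)*((1/119)*(-93) - 12191) = 36377*(-93/119 - 12191) = 36377*(-1450822/119) = -52776551894/119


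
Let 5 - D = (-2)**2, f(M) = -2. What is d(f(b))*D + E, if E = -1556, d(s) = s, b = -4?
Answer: -1558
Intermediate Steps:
D = 1 (D = 5 - 1*(-2)**2 = 5 - 1*4 = 5 - 4 = 1)
d(f(b))*D + E = -2*1 - 1556 = -2 - 1556 = -1558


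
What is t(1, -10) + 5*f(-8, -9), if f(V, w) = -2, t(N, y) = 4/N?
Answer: -6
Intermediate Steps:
t(1, -10) + 5*f(-8, -9) = 4/1 + 5*(-2) = 4*1 - 10 = 4 - 10 = -6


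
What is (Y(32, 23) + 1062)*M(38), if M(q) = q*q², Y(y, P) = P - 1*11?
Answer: 58932528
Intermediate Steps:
Y(y, P) = -11 + P (Y(y, P) = P - 11 = -11 + P)
M(q) = q³
(Y(32, 23) + 1062)*M(38) = ((-11 + 23) + 1062)*38³ = (12 + 1062)*54872 = 1074*54872 = 58932528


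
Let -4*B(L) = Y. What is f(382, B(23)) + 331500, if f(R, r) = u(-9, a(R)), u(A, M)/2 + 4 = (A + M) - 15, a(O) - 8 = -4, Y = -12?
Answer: 331452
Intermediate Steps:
a(O) = 4 (a(O) = 8 - 4 = 4)
B(L) = 3 (B(L) = -¼*(-12) = 3)
u(A, M) = -38 + 2*A + 2*M (u(A, M) = -8 + 2*((A + M) - 15) = -8 + 2*(-15 + A + M) = -8 + (-30 + 2*A + 2*M) = -38 + 2*A + 2*M)
f(R, r) = -48 (f(R, r) = -38 + 2*(-9) + 2*4 = -38 - 18 + 8 = -48)
f(382, B(23)) + 331500 = -48 + 331500 = 331452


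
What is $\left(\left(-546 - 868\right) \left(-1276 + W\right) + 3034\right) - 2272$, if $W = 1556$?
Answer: $-395158$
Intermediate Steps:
$\left(\left(-546 - 868\right) \left(-1276 + W\right) + 3034\right) - 2272 = \left(\left(-546 - 868\right) \left(-1276 + 1556\right) + 3034\right) - 2272 = \left(\left(-1414\right) 280 + 3034\right) - 2272 = \left(-395920 + 3034\right) - 2272 = -392886 - 2272 = -395158$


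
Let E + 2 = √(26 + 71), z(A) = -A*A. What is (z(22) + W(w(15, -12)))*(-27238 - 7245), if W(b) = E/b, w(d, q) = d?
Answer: 250415546/15 - 34483*√97/15 ≈ 1.6672e+7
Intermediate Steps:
z(A) = -A²
E = -2 + √97 (E = -2 + √(26 + 71) = -2 + √97 ≈ 7.8489)
W(b) = (-2 + √97)/b
(z(22) + W(w(15, -12)))*(-27238 - 7245) = (-1*22² + (-2 + √97)/15)*(-27238 - 7245) = (-1*484 + (-2 + √97)/15)*(-34483) = (-484 + (-2/15 + √97/15))*(-34483) = (-7262/15 + √97/15)*(-34483) = 250415546/15 - 34483*√97/15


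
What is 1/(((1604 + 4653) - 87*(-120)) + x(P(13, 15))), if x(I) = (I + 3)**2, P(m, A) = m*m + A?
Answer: 1/51666 ≈ 1.9355e-5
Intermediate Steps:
P(m, A) = A + m**2 (P(m, A) = m**2 + A = A + m**2)
x(I) = (3 + I)**2
1/(((1604 + 4653) - 87*(-120)) + x(P(13, 15))) = 1/(((1604 + 4653) - 87*(-120)) + (3 + (15 + 13**2))**2) = 1/((6257 + 10440) + (3 + (15 + 169))**2) = 1/(16697 + (3 + 184)**2) = 1/(16697 + 187**2) = 1/(16697 + 34969) = 1/51666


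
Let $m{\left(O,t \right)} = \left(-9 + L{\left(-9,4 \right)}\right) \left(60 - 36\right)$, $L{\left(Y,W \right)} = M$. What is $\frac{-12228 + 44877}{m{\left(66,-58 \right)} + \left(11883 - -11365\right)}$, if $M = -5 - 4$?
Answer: $\frac{32649}{22816} \approx 1.431$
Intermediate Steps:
$M = -9$
$L{\left(Y,W \right)} = -9$
$m{\left(O,t \right)} = -432$ ($m{\left(O,t \right)} = \left(-9 - 9\right) \left(60 - 36\right) = \left(-18\right) 24 = -432$)
$\frac{-12228 + 44877}{m{\left(66,-58 \right)} + \left(11883 - -11365\right)} = \frac{-12228 + 44877}{-432 + \left(11883 - -11365\right)} = \frac{32649}{-432 + \left(11883 + 11365\right)} = \frac{32649}{-432 + 23248} = \frac{32649}{22816}$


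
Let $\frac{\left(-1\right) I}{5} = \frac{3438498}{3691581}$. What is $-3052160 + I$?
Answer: $- \frac{3755771019150}{1230527} \approx -3.0522 \cdot 10^{6}$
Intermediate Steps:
$I = - \frac{5730830}{1230527}$ ($I = - 5 \cdot \frac{3438498}{3691581} = - 5 \cdot 3438498 \cdot \frac{1}{3691581} = \left(-5\right) \frac{1146166}{1230527} = - \frac{5730830}{1230527} \approx -4.6572$)
$-3052160 + I = -3052160 - \frac{5730830}{1230527} = - \frac{3755771019150}{1230527}$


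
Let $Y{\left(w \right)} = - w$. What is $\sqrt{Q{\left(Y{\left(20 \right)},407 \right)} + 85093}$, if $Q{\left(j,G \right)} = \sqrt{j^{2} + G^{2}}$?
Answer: $\sqrt{85093 + \sqrt{166049}} \approx 292.4$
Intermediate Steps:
$Q{\left(j,G \right)} = \sqrt{G^{2} + j^{2}}$
$\sqrt{Q{\left(Y{\left(20 \right)},407 \right)} + 85093} = \sqrt{\sqrt{407^{2} + \left(\left(-1\right) 20\right)^{2}} + 85093} = \sqrt{\sqrt{165649 + \left(-20\right)^{2}} + 85093} = \sqrt{\sqrt{165649 + 400} + 85093} = \sqrt{\sqrt{166049} + 85093} = \sqrt{85093 + \sqrt{166049}}$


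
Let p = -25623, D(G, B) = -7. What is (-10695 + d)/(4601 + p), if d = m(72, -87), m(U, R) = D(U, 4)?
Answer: 5351/10511 ≈ 0.50909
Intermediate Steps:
m(U, R) = -7
d = -7
(-10695 + d)/(4601 + p) = (-10695 - 7)/(4601 - 25623) = -10702/(-21022) = -10702*(-1/21022) = 5351/10511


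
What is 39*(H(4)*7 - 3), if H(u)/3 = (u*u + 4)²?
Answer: 327483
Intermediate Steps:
H(u) = 3*(4 + u²)² (H(u) = 3*(u*u + 4)² = 3*(u² + 4)² = 3*(4 + u²)²)
39*(H(4)*7 - 3) = 39*((3*(4 + 4²)²)*7 - 3) = 39*((3*(4 + 16)²)*7 - 3) = 39*((3*20²)*7 - 3) = 39*((3*400)*7 - 3) = 39*(1200*7 - 3) = 39*(8400 - 3) = 39*8397 = 327483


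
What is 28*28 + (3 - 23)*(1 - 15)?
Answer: 1064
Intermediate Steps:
28*28 + (3 - 23)*(1 - 15) = 784 - 20*(-14) = 784 + 280 = 1064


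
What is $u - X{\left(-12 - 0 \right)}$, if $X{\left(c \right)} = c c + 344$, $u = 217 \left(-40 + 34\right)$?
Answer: $-1790$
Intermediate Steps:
$u = -1302$ ($u = 217 \left(-6\right) = -1302$)
$X{\left(c \right)} = 344 + c^{2}$ ($X{\left(c \right)} = c^{2} + 344 = 344 + c^{2}$)
$u - X{\left(-12 - 0 \right)} = -1302 - \left(344 + \left(-12 - 0\right)^{2}\right) = -1302 - \left(344 + \left(-12 + 0\right)^{2}\right) = -1302 - \left(344 + \left(-12\right)^{2}\right) = -1302 - \left(344 + 144\right) = -1302 - 488 = -1790$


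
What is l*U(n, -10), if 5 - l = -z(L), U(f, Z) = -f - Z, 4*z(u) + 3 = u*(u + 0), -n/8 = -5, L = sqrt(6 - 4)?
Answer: -285/2 ≈ -142.50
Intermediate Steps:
L = sqrt(2) ≈ 1.4142
n = 40 (n = -8*(-5) = 40)
z(u) = -3/4 + u**2/4 (z(u) = -3/4 + (u*(u + 0))/4 = -3/4 + (u*u)/4 = -3/4 + u**2/4)
U(f, Z) = -Z - f
l = 19/4 (l = 5 - (-1)*(-3/4 + (sqrt(2))**2/4) = 5 - (-1)*(-3/4 + (1/4)*2) = 5 - (-1)*(-3/4 + 1/2) = 5 - (-1)*(-1)/4 = 5 - 1*1/4 = 5 - 1/4 = 19/4 ≈ 4.7500)
l*U(n, -10) = 19*(-1*(-10) - 1*40)/4 = 19*(10 - 40)/4 = (19/4)*(-30) = -285/2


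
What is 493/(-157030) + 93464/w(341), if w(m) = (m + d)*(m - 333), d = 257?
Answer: 458571669/23475985 ≈ 19.534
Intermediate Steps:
w(m) = (-333 + m)*(257 + m) (w(m) = (m + 257)*(m - 333) = (257 + m)*(-333 + m) = (-333 + m)*(257 + m))
493/(-157030) + 93464/w(341) = 493/(-157030) + 93464/(-85581 + 341**2 - 76*341) = 493*(-1/157030) + 93464/(-85581 + 116281 - 25916) = -493/157030 + 93464/4784 = -493/157030 + 93464*(1/4784) = -493/157030 + 11683/598 = 458571669/23475985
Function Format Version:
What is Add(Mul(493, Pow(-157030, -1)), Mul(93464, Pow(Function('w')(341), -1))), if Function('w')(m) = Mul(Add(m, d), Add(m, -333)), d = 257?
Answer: Rational(458571669, 23475985) ≈ 19.534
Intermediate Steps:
Function('w')(m) = Mul(Add(-333, m), Add(257, m)) (Function('w')(m) = Mul(Add(m, 257), Add(m, -333)) = Mul(Add(257, m), Add(-333, m)) = Mul(Add(-333, m), Add(257, m)))
Add(Mul(493, Pow(-157030, -1)), Mul(93464, Pow(Function('w')(341), -1))) = Add(Mul(493, Pow(-157030, -1)), Mul(93464, Pow(Add(-85581, Pow(341, 2), Mul(-76, 341)), -1))) = Add(Mul(493, Rational(-1, 157030)), Mul(93464, Pow(Add(-85581, 116281, -25916), -1))) = Add(Rational(-493, 157030), Mul(93464, Pow(4784, -1))) = Add(Rational(-493, 157030), Mul(93464, Rational(1, 4784))) = Add(Rational(-493, 157030), Rational(11683, 598)) = Rational(458571669, 23475985)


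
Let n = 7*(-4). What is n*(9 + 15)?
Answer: -672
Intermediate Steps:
n = -28
n*(9 + 15) = -28*(9 + 15) = -28*24 = -672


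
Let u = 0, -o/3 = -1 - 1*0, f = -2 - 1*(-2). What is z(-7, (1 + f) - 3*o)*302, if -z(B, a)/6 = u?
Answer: 0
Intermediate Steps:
f = 0 (f = -2 + 2 = 0)
o = 3 (o = -3*(-1 - 1*0) = -3*(-1 + 0) = -3*(-1) = 3)
z(B, a) = 0 (z(B, a) = -6*0 = 0)
z(-7, (1 + f) - 3*o)*302 = 0*302 = 0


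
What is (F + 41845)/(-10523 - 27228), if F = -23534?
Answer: -18311/37751 ≈ -0.48505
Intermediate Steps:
(F + 41845)/(-10523 - 27228) = (-23534 + 41845)/(-10523 - 27228) = 18311/(-37751) = 18311*(-1/37751) = -18311/37751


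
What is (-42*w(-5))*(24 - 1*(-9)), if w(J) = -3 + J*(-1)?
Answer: -2772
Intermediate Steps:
w(J) = -3 - J
(-42*w(-5))*(24 - 1*(-9)) = (-42*(-3 - 1*(-5)))*(24 - 1*(-9)) = (-42*(-3 + 5))*(24 + 9) = -42*2*33 = -84*33 = -2772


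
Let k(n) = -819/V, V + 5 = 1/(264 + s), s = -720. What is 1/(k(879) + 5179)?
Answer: 2281/12186763 ≈ 0.00018717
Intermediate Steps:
V = -2281/456 (V = -5 + 1/(264 - 720) = -5 + 1/(-456) = -5 - 1/456 = -2281/456 ≈ -5.0022)
k(n) = 373464/2281 (k(n) = -819/(-2281/456) = -819*(-456/2281) = 373464/2281)
1/(k(879) + 5179) = 1/(373464/2281 + 5179) = 1/(12186763/2281) = 2281/12186763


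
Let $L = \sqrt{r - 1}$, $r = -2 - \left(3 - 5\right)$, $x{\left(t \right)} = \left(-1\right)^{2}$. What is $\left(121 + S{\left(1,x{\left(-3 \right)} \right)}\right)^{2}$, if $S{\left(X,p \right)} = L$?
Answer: $\left(121 + i\right)^{2} \approx 14640.0 + 242.0 i$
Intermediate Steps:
$x{\left(t \right)} = 1$
$r = 0$ ($r = -2 - -2 = -2 + 2 = 0$)
$L = i$ ($L = \sqrt{0 - 1} = \sqrt{-1} = i \approx 1.0 i$)
$S{\left(X,p \right)} = i$
$\left(121 + S{\left(1,x{\left(-3 \right)} \right)}\right)^{2} = \left(121 + i\right)^{2}$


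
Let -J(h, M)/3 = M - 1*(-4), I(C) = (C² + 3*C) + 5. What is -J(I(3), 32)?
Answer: 108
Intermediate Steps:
I(C) = 5 + C² + 3*C
J(h, M) = -12 - 3*M (J(h, M) = -3*(M - 1*(-4)) = -3*(M + 4) = -3*(4 + M) = -12 - 3*M)
-J(I(3), 32) = -(-12 - 3*32) = -(-12 - 96) = -1*(-108) = 108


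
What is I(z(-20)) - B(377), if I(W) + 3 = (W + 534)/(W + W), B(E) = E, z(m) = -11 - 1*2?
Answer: -10401/26 ≈ -400.04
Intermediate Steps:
z(m) = -13 (z(m) = -11 - 2 = -13)
I(W) = -3 + (534 + W)/(2*W) (I(W) = -3 + (W + 534)/(W + W) = -3 + (534 + W)/((2*W)) = -3 + (534 + W)*(1/(2*W)) = -3 + (534 + W)/(2*W))
I(z(-20)) - B(377) = (-5/2 + 267/(-13)) - 1*377 = (-5/2 + 267*(-1/13)) - 377 = (-5/2 - 267/13) - 377 = -599/26 - 377 = -10401/26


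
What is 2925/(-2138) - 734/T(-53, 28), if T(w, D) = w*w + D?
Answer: -9867517/6065506 ≈ -1.6268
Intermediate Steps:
T(w, D) = D + w² (T(w, D) = w² + D = D + w²)
2925/(-2138) - 734/T(-53, 28) = 2925/(-2138) - 734/(28 + (-53)²) = 2925*(-1/2138) - 734/(28 + 2809) = -2925/2138 - 734/2837 = -9867517/6065506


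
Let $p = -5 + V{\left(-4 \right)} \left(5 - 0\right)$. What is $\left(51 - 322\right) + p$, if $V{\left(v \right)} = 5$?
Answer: $-251$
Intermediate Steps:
$p = 20$ ($p = -5 + 5 \left(5 - 0\right) = -5 + 5 \left(5 + 0\right) = -5 + 5 \cdot 5 = -5 + 25 = 20$)
$\left(51 - 322\right) + p = \left(51 - 322\right) + 20 = -271 + 20 = -251$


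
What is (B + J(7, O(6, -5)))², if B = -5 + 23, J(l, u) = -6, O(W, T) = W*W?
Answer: 144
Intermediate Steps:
O(W, T) = W²
B = 18
(B + J(7, O(6, -5)))² = (18 - 6)² = 12² = 144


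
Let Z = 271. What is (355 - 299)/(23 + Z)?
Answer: 4/21 ≈ 0.19048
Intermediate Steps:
(355 - 299)/(23 + Z) = (355 - 299)/(23 + 271) = 56/294 = 56*(1/294) = 4/21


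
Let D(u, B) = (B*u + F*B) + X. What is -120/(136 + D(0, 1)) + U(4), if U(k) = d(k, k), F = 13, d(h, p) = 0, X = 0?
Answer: -120/149 ≈ -0.80537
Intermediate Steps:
U(k) = 0
D(u, B) = 13*B + B*u (D(u, B) = (B*u + 13*B) + 0 = (13*B + B*u) + 0 = 13*B + B*u)
-120/(136 + D(0, 1)) + U(4) = -120/(136 + 1*(13 + 0)) + 0 = -120/(136 + 1*13) + 0 = -120/(136 + 13) + 0 = -120/149 + 0 = -120/149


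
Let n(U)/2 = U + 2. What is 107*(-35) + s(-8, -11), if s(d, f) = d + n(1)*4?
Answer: -3729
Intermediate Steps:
n(U) = 4 + 2*U (n(U) = 2*(U + 2) = 2*(2 + U) = 4 + 2*U)
s(d, f) = 24 + d (s(d, f) = d + (4 + 2*1)*4 = d + (4 + 2)*4 = d + 6*4 = d + 24 = 24 + d)
107*(-35) + s(-8, -11) = 107*(-35) + (24 - 8) = -3745 + 16 = -3729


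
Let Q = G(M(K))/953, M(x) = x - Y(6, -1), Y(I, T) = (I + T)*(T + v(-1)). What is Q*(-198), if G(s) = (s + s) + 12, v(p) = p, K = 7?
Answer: -9108/953 ≈ -9.5572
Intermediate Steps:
Y(I, T) = (-1 + T)*(I + T) (Y(I, T) = (I + T)*(T - 1) = (I + T)*(-1 + T) = (-1 + T)*(I + T))
M(x) = 10 + x (M(x) = x - ((-1)² - 1*6 - 1*(-1) + 6*(-1)) = x - (1 - 6 + 1 - 6) = x - 1*(-10) = x + 10 = 10 + x)
G(s) = 12 + 2*s (G(s) = 2*s + 12 = 12 + 2*s)
Q = 46/953 (Q = (12 + 2*(10 + 7))/953 = (12 + 2*17)*(1/953) = (12 + 34)*(1/953) = 46*(1/953) = 46/953 ≈ 0.048269)
Q*(-198) = (46/953)*(-198) = -9108/953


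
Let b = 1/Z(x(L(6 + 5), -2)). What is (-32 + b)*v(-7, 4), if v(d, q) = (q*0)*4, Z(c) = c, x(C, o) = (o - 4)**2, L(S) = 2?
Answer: 0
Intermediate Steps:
x(C, o) = (-4 + o)**2
v(d, q) = 0 (v(d, q) = 0*4 = 0)
b = 1/36 (b = 1/((-4 - 2)**2) = 1/((-6)**2) = 1/36 ≈ 0.027778)
(-32 + b)*v(-7, 4) = (-32 + 1/36)*0 = -1151/36*0 = 0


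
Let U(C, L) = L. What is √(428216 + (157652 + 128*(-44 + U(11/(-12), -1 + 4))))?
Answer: 2*√145155 ≈ 761.98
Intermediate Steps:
√(428216 + (157652 + 128*(-44 + U(11/(-12), -1 + 4)))) = √(428216 + (157652 + 128*(-44 + (-1 + 4)))) = √(428216 + (157652 + 128*(-44 + 3))) = √(428216 + (157652 + 128*(-41))) = √(428216 + (157652 - 5248)) = √(428216 + 152404) = √580620 = 2*√145155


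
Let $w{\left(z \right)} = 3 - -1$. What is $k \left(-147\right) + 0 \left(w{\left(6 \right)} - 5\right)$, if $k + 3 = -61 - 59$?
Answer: $18081$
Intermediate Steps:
$w{\left(z \right)} = 4$ ($w{\left(z \right)} = 3 + 1 = 4$)
$k = -123$ ($k = -3 - 120 = -123$)
$k \left(-147\right) + 0 \left(w{\left(6 \right)} - 5\right) = \left(-123\right) \left(-147\right) + 0 \left(4 - 5\right) = 18081 + 0 \left(-1\right) = 18081 + 0 = 18081$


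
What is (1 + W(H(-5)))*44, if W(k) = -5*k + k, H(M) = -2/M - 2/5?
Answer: 44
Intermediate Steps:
H(M) = -⅖ - 2/M (H(M) = -2/M - 2*⅕ = -2/M - ⅖ = -⅖ - 2/M)
W(k) = -4*k
(1 + W(H(-5)))*44 = (1 - 4*(-⅖ - 2/(-5)))*44 = (1 - 4*(-⅖ - 2*(-⅕)))*44 = (1 - 4*(-⅖ + ⅖))*44 = (1 - 4*0)*44 = (1 + 0)*44 = 1*44 = 44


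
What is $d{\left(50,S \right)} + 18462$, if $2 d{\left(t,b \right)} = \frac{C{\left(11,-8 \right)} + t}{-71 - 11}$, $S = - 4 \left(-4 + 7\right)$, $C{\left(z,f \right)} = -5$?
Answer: $\frac{3027723}{164} \approx 18462.0$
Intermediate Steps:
$S = -12$ ($S = \left(-4\right) 3 = -12$)
$d{\left(t,b \right)} = \frac{5}{164} - \frac{t}{164}$ ($d{\left(t,b \right)} = \frac{\left(-5 + t\right) \frac{1}{-71 - 11}}{2} = \frac{\left(-5 + t\right) \frac{1}{-82}}{2} = \frac{\left(-5 + t\right) \left(- \frac{1}{82}\right)}{2} = \frac{\frac{5}{82} - \frac{t}{82}}{2} = \frac{5}{164} - \frac{t}{164}$)
$d{\left(50,S \right)} + 18462 = \left(\frac{5}{164} - \frac{25}{82}\right) + 18462 = - \frac{45}{164} + 18462 = \frac{3027723}{164}$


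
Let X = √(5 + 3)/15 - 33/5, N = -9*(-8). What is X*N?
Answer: -2376/5 + 48*√2/5 ≈ -461.62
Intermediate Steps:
N = 72
X = -33/5 + 2*√2/15 (X = √8*(1/15) - 33*⅕ = (2*√2)*(1/15) - 33/5 = 2*√2/15 - 33/5 = -33/5 + 2*√2/15 ≈ -6.4114)
X*N = (-33/5 + 2*√2/15)*72 = -2376/5 + 48*√2/5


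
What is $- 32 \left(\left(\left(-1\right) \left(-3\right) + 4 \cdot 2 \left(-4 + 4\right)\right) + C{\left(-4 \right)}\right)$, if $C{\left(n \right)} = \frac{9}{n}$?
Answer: $-24$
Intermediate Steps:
$- 32 \left(\left(\left(-1\right) \left(-3\right) + 4 \cdot 2 \left(-4 + 4\right)\right) + C{\left(-4 \right)}\right) = - 32 \left(\left(\left(-1\right) \left(-3\right) + 4 \cdot 2 \left(-4 + 4\right)\right) + \frac{9}{-4}\right) = - 32 \left(\left(3 + 8 \cdot 0\right) + 9 \left(- \frac{1}{4}\right)\right) = - 32 \left(\left(3 + 0\right) - \frac{9}{4}\right) = - 32 \left(3 - \frac{9}{4}\right) = \left(-32\right) \frac{3}{4} = -24$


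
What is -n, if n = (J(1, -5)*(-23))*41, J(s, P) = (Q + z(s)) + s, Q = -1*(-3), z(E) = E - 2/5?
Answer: 21689/5 ≈ 4337.8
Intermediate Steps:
z(E) = -⅖ + E (z(E) = E - 2*⅕ = E - ⅖ = -⅖ + E)
Q = 3
J(s, P) = 13/5 + 2*s (J(s, P) = (3 + (-⅖ + s)) + s = (13/5 + s) + s = 13/5 + 2*s)
n = -21689/5 (n = ((13/5 + 2*1)*(-23))*41 = ((13/5 + 2)*(-23))*41 = ((23/5)*(-23))*41 = -529/5*41 = -21689/5 ≈ -4337.8)
-n = -1*(-21689/5) = 21689/5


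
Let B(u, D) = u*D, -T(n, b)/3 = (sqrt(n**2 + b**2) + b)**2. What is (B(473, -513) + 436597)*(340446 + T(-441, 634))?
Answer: -514880155884 - 737778192*sqrt(596437) ≈ -1.0847e+12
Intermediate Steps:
T(n, b) = -3*(b + sqrt(b**2 + n**2))**2 (T(n, b) = -3*(sqrt(n**2 + b**2) + b)**2 = -3*(sqrt(b**2 + n**2) + b)**2 = -3*(b + sqrt(b**2 + n**2))**2)
B(u, D) = D*u
(B(473, -513) + 436597)*(340446 + T(-441, 634)) = (-513*473 + 436597)*(340446 - 3*(634 + sqrt(634**2 + (-441)**2))**2) = (-242649 + 436597)*(340446 - 3*(634 + sqrt(401956 + 194481))**2) = 193948*(340446 - 3*(634 + sqrt(596437))**2) = 66028820808 - 581844*(634 + sqrt(596437))**2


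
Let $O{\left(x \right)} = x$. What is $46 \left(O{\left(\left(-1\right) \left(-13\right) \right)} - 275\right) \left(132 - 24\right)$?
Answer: $-1301616$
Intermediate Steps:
$46 \left(O{\left(\left(-1\right) \left(-13\right) \right)} - 275\right) \left(132 - 24\right) = 46 \left(\left(-1\right) \left(-13\right) - 275\right) \left(132 - 24\right) = 46 \left(13 - 275\right) 108 = 46 \left(\left(-262\right) 108\right) = 46 \left(-28296\right) = -1301616$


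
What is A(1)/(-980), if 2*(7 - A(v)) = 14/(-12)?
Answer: -13/1680 ≈ -0.0077381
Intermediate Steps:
A(v) = 91/12 (A(v) = 7 - 7/(-12) = 7 - 7*(-1)/12 = 7 - ½*(-7/6) = 7 + 7/12 = 91/12)
A(1)/(-980) = (91/12)/(-980) = (91/12)*(-1/980) = -13/1680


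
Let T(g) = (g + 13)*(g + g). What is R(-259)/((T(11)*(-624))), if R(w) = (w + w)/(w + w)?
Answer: -1/329472 ≈ -3.0352e-6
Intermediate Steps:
R(w) = 1 (R(w) = (2*w)/((2*w)) = (2*w)*(1/(2*w)) = 1)
T(g) = 2*g*(13 + g) (T(g) = (13 + g)*(2*g) = 2*g*(13 + g))
R(-259)/((T(11)*(-624))) = 1/((2*11*(13 + 11))*(-624)) = 1/((2*11*24)*(-624)) = 1/(528*(-624)) = 1/(-329472) = 1*(-1/329472) = -1/329472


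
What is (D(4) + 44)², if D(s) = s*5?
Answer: 4096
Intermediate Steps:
D(s) = 5*s
(D(4) + 44)² = (5*4 + 44)² = (20 + 44)² = 64² = 4096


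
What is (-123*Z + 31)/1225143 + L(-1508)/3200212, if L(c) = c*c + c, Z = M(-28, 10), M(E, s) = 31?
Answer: 693025718431/980179332579 ≈ 0.70704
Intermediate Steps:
Z = 31
L(c) = c + c² (L(c) = c² + c = c + c²)
(-123*Z + 31)/1225143 + L(-1508)/3200212 = (-123*31 + 31)/1225143 - 1508*(1 - 1508)/3200212 = (-3813 + 31)*(1/1225143) - 1508*(-1507)*(1/3200212) = -3782*1/1225143 + 2272556*(1/3200212) = -3782/1225143 + 568139/800053 = 693025718431/980179332579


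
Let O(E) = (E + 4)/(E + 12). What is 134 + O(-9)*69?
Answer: 19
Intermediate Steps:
O(E) = (4 + E)/(12 + E)
134 + O(-9)*69 = 134 + ((4 - 9)/(12 - 9))*69 = 134 + (-5/3)*69 = 134 + ((⅓)*(-5))*69 = 134 - 5/3*69 = 134 - 115 = 19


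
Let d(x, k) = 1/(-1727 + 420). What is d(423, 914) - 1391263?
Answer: -1818380742/1307 ≈ -1.3913e+6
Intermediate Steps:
d(x, k) = -1/1307 (d(x, k) = 1/(-1307) = -1/1307)
d(423, 914) - 1391263 = -1/1307 - 1391263 = -1818380742/1307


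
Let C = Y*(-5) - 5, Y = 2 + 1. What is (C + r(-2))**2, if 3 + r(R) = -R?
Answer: 441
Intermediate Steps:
Y = 3
r(R) = -3 - R
C = -20 (C = 3*(-5) - 5 = -15 - 5 = -20)
(C + r(-2))**2 = (-20 + (-3 - 1*(-2)))**2 = (-20 + (-3 + 2))**2 = (-20 - 1)**2 = (-21)**2 = 441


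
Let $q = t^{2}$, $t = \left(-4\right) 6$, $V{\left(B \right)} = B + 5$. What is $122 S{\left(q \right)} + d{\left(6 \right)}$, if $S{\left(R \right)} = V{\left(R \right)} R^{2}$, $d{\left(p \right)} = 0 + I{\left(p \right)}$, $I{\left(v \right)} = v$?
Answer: $23516946438$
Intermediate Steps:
$V{\left(B \right)} = 5 + B$
$t = -24$
$d{\left(p \right)} = p$ ($d{\left(p \right)} = 0 + p = p$)
$q = 576$ ($q = \left(-24\right)^{2} = 576$)
$S{\left(R \right)} = R^{2} \left(5 + R\right)$ ($S{\left(R \right)} = \left(5 + R\right) R^{2} = R^{2} \left(5 + R\right)$)
$122 S{\left(q \right)} + d{\left(6 \right)} = 122 \cdot 576^{2} \left(5 + 576\right) + 6 = 122 \cdot 331776 \cdot 581 + 6 = 122 \cdot 192761856 + 6 = 23516946432 + 6 = 23516946438$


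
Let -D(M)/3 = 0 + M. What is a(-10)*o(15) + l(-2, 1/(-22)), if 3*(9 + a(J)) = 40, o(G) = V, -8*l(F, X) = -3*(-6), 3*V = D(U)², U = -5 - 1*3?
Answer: 3319/4 ≈ 829.75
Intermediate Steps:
U = -8 (U = -5 - 3 = -8)
D(M) = -3*M (D(M) = -3*(0 + M) = -3*M)
V = 192 (V = (-3*(-8))²/3 = (⅓)*24² = (⅓)*576 = 192)
l(F, X) = -9/4 (l(F, X) = -(-3)*(-6)/8 = -⅛*18 = -9/4)
o(G) = 192
a(J) = 13/3 (a(J) = -9 + (⅓)*40 = -9 + 40/3 = 13/3)
a(-10)*o(15) + l(-2, 1/(-22)) = (13/3)*192 - 9/4 = 832 - 9/4 = 3319/4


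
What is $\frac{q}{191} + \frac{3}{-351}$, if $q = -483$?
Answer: $- \frac{56702}{22347} \approx -2.5373$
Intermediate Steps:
$\frac{q}{191} + \frac{3}{-351} = - \frac{483}{191} + \frac{3}{-351} = \left(-483\right) \frac{1}{191} + 3 \left(- \frac{1}{351}\right) = - \frac{483}{191} - \frac{1}{117} = - \frac{56702}{22347}$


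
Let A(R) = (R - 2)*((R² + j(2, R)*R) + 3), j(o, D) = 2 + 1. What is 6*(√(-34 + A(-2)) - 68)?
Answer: -408 + 6*I*√38 ≈ -408.0 + 36.987*I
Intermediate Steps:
j(o, D) = 3
A(R) = (-2 + R)*(3 + R² + 3*R) (A(R) = (R - 2)*((R² + 3*R) + 3) = (-2 + R)*(3 + R² + 3*R))
6*(√(-34 + A(-2)) - 68) = 6*(√(-34 + (-6 + (-2)² + (-2)³ - 3*(-2))) - 68) = 6*(√(-34 + (-6 + 4 - 8 + 6)) - 68) = 6*(√(-34 - 4) - 68) = 6*(√(-38) - 68) = 6*(I*√38 - 68) = 6*(-68 + I*√38) = -408 + 6*I*√38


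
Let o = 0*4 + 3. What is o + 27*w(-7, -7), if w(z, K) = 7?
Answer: 192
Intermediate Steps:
o = 3 (o = 0 + 3 = 3)
o + 27*w(-7, -7) = 3 + 27*7 = 3 + 189 = 192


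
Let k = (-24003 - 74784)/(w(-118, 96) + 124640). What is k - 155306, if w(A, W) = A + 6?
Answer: -19340044355/124528 ≈ -1.5531e+5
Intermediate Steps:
w(A, W) = 6 + A
k = -98787/124528 (k = (-24003 - 74784)/((6 - 118) + 124640) = -98787/(-112 + 124640) = -98787/124528 ≈ -0.79329)
k - 155306 = -98787/124528 - 155306 = -19340044355/124528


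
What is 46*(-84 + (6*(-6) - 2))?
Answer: -5612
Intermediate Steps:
46*(-84 + (6*(-6) - 2)) = 46*(-84 + (-36 - 2)) = 46*(-84 - 38) = 46*(-122) = -5612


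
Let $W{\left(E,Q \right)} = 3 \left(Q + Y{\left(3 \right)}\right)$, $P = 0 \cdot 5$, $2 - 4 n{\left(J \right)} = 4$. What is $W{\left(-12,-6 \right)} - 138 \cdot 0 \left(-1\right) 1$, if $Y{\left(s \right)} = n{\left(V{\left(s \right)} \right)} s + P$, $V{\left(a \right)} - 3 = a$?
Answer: $- \frac{45}{2} \approx -22.5$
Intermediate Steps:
$V{\left(a \right)} = 3 + a$
$n{\left(J \right)} = - \frac{1}{2}$ ($n{\left(J \right)} = \frac{1}{2} - 1 = - \frac{1}{2}$)
$P = 0$
$Y{\left(s \right)} = - \frac{s}{2}$ ($Y{\left(s \right)} = - \frac{s}{2} + 0 = - \frac{s}{2}$)
$W{\left(E,Q \right)} = - \frac{9}{2} + 3 Q$ ($W{\left(E,Q \right)} = 3 \left(Q - \frac{3}{2}\right) = 3 \left(- \frac{3}{2} + Q\right) = - \frac{9}{2} + 3 Q$)
$W{\left(-12,-6 \right)} - 138 \cdot 0 \left(-1\right) 1 = \left(- \frac{9}{2} + 3 \left(-6\right)\right) - 138 \cdot 0 \left(-1\right) 1 = \left(- \frac{9}{2} - 18\right) - 138 \cdot 0 \cdot 1 = - \frac{45}{2} - 0 = - \frac{45}{2} + 0 = - \frac{45}{2}$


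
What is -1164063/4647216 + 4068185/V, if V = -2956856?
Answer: -7001159489/4304871088 ≈ -1.6263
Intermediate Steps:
-1164063/4647216 + 4068185/V = -1164063/4647216 + 4068185/(-2956856) = -1164063*1/4647216 + 4068185*(-1/2956856) = -388021/1549072 - 214115/155624 = -7001159489/4304871088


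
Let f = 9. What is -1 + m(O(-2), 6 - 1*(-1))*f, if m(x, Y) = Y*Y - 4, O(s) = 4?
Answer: 404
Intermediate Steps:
m(x, Y) = -4 + Y² (m(x, Y) = Y² - 4 = -4 + Y²)
-1 + m(O(-2), 6 - 1*(-1))*f = -1 + (-4 + (6 - 1*(-1))²)*9 = -1 + (-4 + (6 + 1)²)*9 = -1 + (-4 + 7²)*9 = -1 + (-4 + 49)*9 = -1 + 45*9 = -1 + 405 = 404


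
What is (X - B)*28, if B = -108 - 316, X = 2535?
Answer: 82852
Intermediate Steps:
B = -424
(X - B)*28 = (2535 - 1*(-424))*28 = (2535 + 424)*28 = 2959*28 = 82852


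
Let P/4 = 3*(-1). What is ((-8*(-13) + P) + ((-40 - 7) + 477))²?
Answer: 272484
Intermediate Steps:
P = -12 (P = 4*(3*(-1)) = 4*(-3) = -12)
((-8*(-13) + P) + ((-40 - 7) + 477))² = ((-8*(-13) - 12) + ((-40 - 7) + 477))² = ((104 - 12) + (-47 + 477))² = (92 + 430)² = 522² = 272484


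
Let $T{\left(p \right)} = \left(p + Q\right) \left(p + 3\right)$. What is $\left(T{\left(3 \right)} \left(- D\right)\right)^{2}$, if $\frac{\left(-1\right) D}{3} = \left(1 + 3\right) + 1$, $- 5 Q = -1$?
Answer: $82944$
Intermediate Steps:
$Q = \frac{1}{5}$ ($Q = \left(- \frac{1}{5}\right) \left(-1\right) = \frac{1}{5} \approx 0.2$)
$T{\left(p \right)} = \left(3 + p\right) \left(\frac{1}{5} + p\right)$ ($T{\left(p \right)} = \left(p + \frac{1}{5}\right) \left(p + 3\right) = \left(\frac{1}{5} + p\right) \left(3 + p\right) = \left(3 + p\right) \left(\frac{1}{5} + p\right)$)
$D = -15$ ($D = - 3 \left(\left(1 + 3\right) + 1\right) = - 3 \left(4 + 1\right) = \left(-3\right) 5 = -15$)
$\left(T{\left(3 \right)} \left(- D\right)\right)^{2} = \left(\left(\frac{3}{5} + 3^{2} + \frac{16}{5} \cdot 3\right) \left(\left(-1\right) \left(-15\right)\right)\right)^{2} = \left(\left(\frac{3}{5} + 9 + \frac{48}{5}\right) 15\right)^{2} = \left(\frac{96}{5} \cdot 15\right)^{2} = 288^{2} = 82944$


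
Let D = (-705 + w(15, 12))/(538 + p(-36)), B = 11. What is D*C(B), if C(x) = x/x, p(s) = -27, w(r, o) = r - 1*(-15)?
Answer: -675/511 ≈ -1.3209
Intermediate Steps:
w(r, o) = 15 + r (w(r, o) = r + 15 = 15 + r)
C(x) = 1
D = -675/511 (D = (-705 + (15 + 15))/(538 - 27) = (-705 + 30)/511 = -675*1/511 = -675/511 ≈ -1.3209)
D*C(B) = -675/511*1 = -675/511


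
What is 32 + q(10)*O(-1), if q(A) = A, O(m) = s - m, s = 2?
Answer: 62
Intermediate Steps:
O(m) = 2 - m
32 + q(10)*O(-1) = 32 + 10*(2 - 1*(-1)) = 32 + 10*(2 + 1) = 32 + 10*3 = 32 + 30 = 62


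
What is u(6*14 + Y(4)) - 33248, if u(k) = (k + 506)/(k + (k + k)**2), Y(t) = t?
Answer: -46946149/1412 ≈ -33248.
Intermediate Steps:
u(k) = (506 + k)/(k + 4*k**2) (u(k) = (506 + k)/(k + (2*k)**2) = (506 + k)/(k + 4*k**2))
u(6*14 + Y(4)) - 33248 = (506 + (6*14 + 4))/((6*14 + 4)*(1 + 4*(6*14 + 4))) - 33248 = (506 + (84 + 4))/((84 + 4)*(1 + 4*(84 + 4))) - 33248 = (506 + 88)/(88*(1 + 4*88)) - 33248 = (1/88)*594/(1 + 352) - 33248 = (1/88)*594/353 - 33248 = (1/88)*(1/353)*594 - 33248 = 27/1412 - 33248 = -46946149/1412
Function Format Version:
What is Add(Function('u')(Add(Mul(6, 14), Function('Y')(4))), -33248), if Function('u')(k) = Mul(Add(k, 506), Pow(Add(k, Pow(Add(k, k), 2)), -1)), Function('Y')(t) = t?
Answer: Rational(-46946149, 1412) ≈ -33248.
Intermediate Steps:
Function('u')(k) = Mul(Pow(Add(k, Mul(4, Pow(k, 2))), -1), Add(506, k)) (Function('u')(k) = Mul(Add(506, k), Pow(Add(k, Pow(Mul(2, k), 2)), -1)) = Mul(Add(506, k), Pow(Add(k, Mul(4, Pow(k, 2))), -1)) = Mul(Pow(Add(k, Mul(4, Pow(k, 2))), -1), Add(506, k)))
Add(Function('u')(Add(Mul(6, 14), Function('Y')(4))), -33248) = Add(Mul(Pow(Add(Mul(6, 14), 4), -1), Pow(Add(1, Mul(4, Add(Mul(6, 14), 4))), -1), Add(506, Add(Mul(6, 14), 4))), -33248) = Add(Mul(Pow(Add(84, 4), -1), Pow(Add(1, Mul(4, Add(84, 4))), -1), Add(506, Add(84, 4))), -33248) = Add(Mul(Pow(88, -1), Pow(Add(1, Mul(4, 88)), -1), Add(506, 88)), -33248) = Add(Mul(Rational(1, 88), Pow(Add(1, 352), -1), 594), -33248) = Add(Mul(Rational(1, 88), Pow(353, -1), 594), -33248) = Add(Mul(Rational(1, 88), Rational(1, 353), 594), -33248) = Add(Rational(27, 1412), -33248) = Rational(-46946149, 1412)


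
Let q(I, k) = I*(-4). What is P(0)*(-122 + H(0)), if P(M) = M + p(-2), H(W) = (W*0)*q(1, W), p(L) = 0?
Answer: 0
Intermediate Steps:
q(I, k) = -4*I
H(W) = 0 (H(W) = (W*0)*(-4*1) = 0*(-4) = 0)
P(M) = M (P(M) = M + 0 = M)
P(0)*(-122 + H(0)) = 0*(-122 + 0) = 0*(-122) = 0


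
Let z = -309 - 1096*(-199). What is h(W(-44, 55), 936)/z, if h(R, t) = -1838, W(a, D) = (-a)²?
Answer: -1838/217795 ≈ -0.0084391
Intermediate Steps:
W(a, D) = a²
z = 217795 (z = -309 + 218104 = 217795)
h(W(-44, 55), 936)/z = -1838/217795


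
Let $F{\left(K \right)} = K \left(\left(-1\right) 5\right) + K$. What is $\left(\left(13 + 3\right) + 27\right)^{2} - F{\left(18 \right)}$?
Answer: $1921$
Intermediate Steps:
$F{\left(K \right)} = - 4 K$ ($F{\left(K \right)} = K \left(-5\right) + K = - 5 K + K = - 4 K$)
$\left(\left(13 + 3\right) + 27\right)^{2} - F{\left(18 \right)} = \left(\left(13 + 3\right) + 27\right)^{2} - \left(-4\right) 18 = \left(16 + 27\right)^{2} - -72 = 43^{2} + 72 = 1849 + 72 = 1921$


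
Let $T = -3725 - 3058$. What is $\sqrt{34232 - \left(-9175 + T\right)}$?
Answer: $\sqrt{50190} \approx 224.03$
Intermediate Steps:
$T = -6783$ ($T = -3725 - 3058 = -6783$)
$\sqrt{34232 - \left(-9175 + T\right)} = \sqrt{34232 + \left(9175 - -6783\right)} = \sqrt{34232 + \left(9175 + 6783\right)} = \sqrt{34232 + 15958} = \sqrt{50190}$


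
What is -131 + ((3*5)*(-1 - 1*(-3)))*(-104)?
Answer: -3251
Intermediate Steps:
-131 + ((3*5)*(-1 - 1*(-3)))*(-104) = -131 + (15*(-1 + 3))*(-104) = -131 + (15*2)*(-104) = -131 + 30*(-104) = -131 - 3120 = -3251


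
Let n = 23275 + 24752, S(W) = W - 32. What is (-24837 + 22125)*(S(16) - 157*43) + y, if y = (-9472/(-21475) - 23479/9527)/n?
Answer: 180326958937574476819/9825955592775 ≈ 1.8352e+7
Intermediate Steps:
S(W) = -32 + W
n = 48027
y = -413971781/9825955592775 (y = (-9472/(-21475) - 23479/9527)/48027 = (-9472*(-1/21475) - 23479*1/9527)*(1/48027) = (9472/21475 - 23479/9527)*(1/48027) = -413971781/204592325*1/48027 = -413971781/9825955592775 ≈ -4.2130e-5)
(-24837 + 22125)*(S(16) - 157*43) + y = (-24837 + 22125)*((-32 + 16) - 157*43) - 413971781/9825955592775 = -2712*(-16 - 6751) - 413971781/9825955592775 = -2712*(-6767) - 413971781/9825955592775 = 18352104 - 413971781/9825955592775 = 180326958937574476819/9825955592775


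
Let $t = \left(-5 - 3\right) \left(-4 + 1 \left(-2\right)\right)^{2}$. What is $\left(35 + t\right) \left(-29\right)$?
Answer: $7337$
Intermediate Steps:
$t = -288$ ($t = - 8 \left(-4 - 2\right)^{2} = - 8 \left(-6\right)^{2} = \left(-8\right) 36 = -288$)
$\left(35 + t\right) \left(-29\right) = \left(35 - 288\right) \left(-29\right) = \left(-253\right) \left(-29\right) = 7337$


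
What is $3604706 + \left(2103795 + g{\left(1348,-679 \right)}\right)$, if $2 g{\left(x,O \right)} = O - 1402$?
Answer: $\frac{11414921}{2} \approx 5.7075 \cdot 10^{6}$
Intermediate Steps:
$g{\left(x,O \right)} = -701 + \frac{O}{2}$ ($g{\left(x,O \right)} = \frac{O - 1402}{2} = \frac{-1402 + O}{2} = -701 + \frac{O}{2}$)
$3604706 + \left(2103795 + g{\left(1348,-679 \right)}\right) = 3604706 + \left(2103795 + \left(-701 + \frac{1}{2} \left(-679\right)\right)\right) = 3604706 + \left(2103795 - \frac{2081}{2}\right) = 3604706 + \frac{4205509}{2} = \frac{11414921}{2}$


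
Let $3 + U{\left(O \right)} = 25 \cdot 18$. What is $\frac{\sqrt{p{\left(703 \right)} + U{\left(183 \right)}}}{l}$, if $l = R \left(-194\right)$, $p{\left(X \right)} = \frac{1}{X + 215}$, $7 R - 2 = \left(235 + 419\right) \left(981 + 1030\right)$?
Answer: $- \frac{217 \sqrt{43554}}{78075295344} \approx -5.8004 \cdot 10^{-7}$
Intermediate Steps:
$R = \frac{1315196}{7}$ ($R = \frac{2}{7} + \frac{\left(235 + 419\right) \left(981 + 1030\right)}{7} = \frac{2}{7} + \frac{654 \cdot 2011}{7} = \frac{2}{7} + \frac{1}{7} \cdot 1315194 = \frac{2}{7} + \frac{1315194}{7} = \frac{1315196}{7} \approx 1.8789 \cdot 10^{5}$)
$p{\left(X \right)} = \frac{1}{215 + X}$
$U{\left(O \right)} = 447$ ($U{\left(O \right)} = -3 + 25 \cdot 18 = -3 + 450 = 447$)
$l = - \frac{255148024}{7}$ ($l = \frac{1315196}{7} \left(-194\right) = - \frac{255148024}{7} \approx -3.645 \cdot 10^{7}$)
$\frac{\sqrt{p{\left(703 \right)} + U{\left(183 \right)}}}{l} = \frac{\sqrt{\frac{1}{215 + 703} + 447}}{- \frac{255148024}{7}} = \sqrt{\frac{1}{918} + 447} \left(- \frac{7}{255148024}\right) = \sqrt{\frac{410347}{918}} \left(- \frac{7}{255148024}\right) = \frac{31 \sqrt{43554}}{306} \left(- \frac{7}{255148024}\right) = - \frac{217 \sqrt{43554}}{78075295344}$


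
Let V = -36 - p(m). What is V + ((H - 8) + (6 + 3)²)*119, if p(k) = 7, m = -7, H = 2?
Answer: 8882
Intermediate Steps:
V = -43 (V = -36 - 1*7 = -36 - 7 = -43)
V + ((H - 8) + (6 + 3)²)*119 = -43 + ((2 - 8) + (6 + 3)²)*119 = -43 + (-6 + 9²)*119 = -43 + (-6 + 81)*119 = -43 + 75*119 = -43 + 8925 = 8882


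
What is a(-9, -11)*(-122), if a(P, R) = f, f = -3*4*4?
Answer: 5856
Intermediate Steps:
f = -48 (f = -12*4 = -48)
a(P, R) = -48
a(-9, -11)*(-122) = -48*(-122) = 5856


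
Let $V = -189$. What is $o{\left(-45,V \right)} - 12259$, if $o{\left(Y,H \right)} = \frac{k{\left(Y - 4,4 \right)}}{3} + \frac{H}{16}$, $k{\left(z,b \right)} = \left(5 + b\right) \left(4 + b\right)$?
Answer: $- \frac{195949}{16} \approx -12247.0$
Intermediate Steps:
$k{\left(z,b \right)} = \left(4 + b\right) \left(5 + b\right)$
$o{\left(Y,H \right)} = 24 + \frac{H}{16}$ ($o{\left(Y,H \right)} = \frac{20 + 4^{2} + 9 \cdot 4}{3} + \frac{H}{16} = \left(20 + 16 + 36\right) \frac{1}{3} + H \frac{1}{16} = 72 \cdot \frac{1}{3} + \frac{H}{16} = 24 + \frac{H}{16}$)
$o{\left(-45,V \right)} - 12259 = \left(24 + \frac{1}{16} \left(-189\right)\right) - 12259 = \left(24 - \frac{189}{16}\right) - 12259 = \frac{195}{16} - 12259 = - \frac{195949}{16}$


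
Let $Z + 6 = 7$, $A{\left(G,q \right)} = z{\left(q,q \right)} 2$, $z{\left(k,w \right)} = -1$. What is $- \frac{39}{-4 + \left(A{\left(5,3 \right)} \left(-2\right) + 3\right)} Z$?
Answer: $-13$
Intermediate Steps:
$A{\left(G,q \right)} = -2$ ($A{\left(G,q \right)} = \left(-1\right) 2 = -2$)
$Z = 1$ ($Z = -6 + 7 = 1$)
$- \frac{39}{-4 + \left(A{\left(5,3 \right)} \left(-2\right) + 3\right)} Z = - \frac{39}{-4 + \left(\left(-2\right) \left(-2\right) + 3\right)} 1 = - \frac{39}{-4 + \left(4 + 3\right)} 1 = - \frac{39}{-4 + 7} \cdot 1 = - \frac{39}{3} \cdot 1 = \left(-39\right) \frac{1}{3} \cdot 1 = \left(-13\right) 1 = -13$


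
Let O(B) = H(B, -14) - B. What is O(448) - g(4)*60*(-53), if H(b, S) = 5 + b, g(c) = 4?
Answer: 12725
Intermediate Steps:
O(B) = 5 (O(B) = (5 + B) - B = 5)
O(448) - g(4)*60*(-53) = 5 - 4*60*(-53) = 5 - 240*(-53) = 5 - 1*(-12720) = 5 + 12720 = 12725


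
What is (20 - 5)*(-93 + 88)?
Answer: -75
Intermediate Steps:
(20 - 5)*(-93 + 88) = 15*(-5) = -75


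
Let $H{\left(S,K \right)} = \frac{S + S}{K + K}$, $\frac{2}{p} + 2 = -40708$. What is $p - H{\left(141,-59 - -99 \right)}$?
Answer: $- \frac{574019}{162840} \approx -3.525$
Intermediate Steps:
$p = - \frac{1}{20355}$ ($p = \frac{2}{-2 - 40708} = \frac{2}{-40710} = 2 \left(- \frac{1}{40710}\right) = - \frac{1}{20355} \approx -4.9128 \cdot 10^{-5}$)
$H{\left(S,K \right)} = \frac{S}{K}$ ($H{\left(S,K \right)} = \frac{2 S}{2 K} = 2 S \frac{1}{2 K} = \frac{S}{K}$)
$p - H{\left(141,-59 - -99 \right)} = - \frac{1}{20355} - \frac{141}{-59 - -99} = - \frac{1}{20355} - \frac{141}{-59 + 99} = - \frac{1}{20355} - \frac{141}{40} = - \frac{574019}{162840}$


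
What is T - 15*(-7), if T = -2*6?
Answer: 93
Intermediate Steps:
T = -12
T - 15*(-7) = -12 - 15*(-7) = -12 + 105 = 93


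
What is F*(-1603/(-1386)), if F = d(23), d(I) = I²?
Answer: 121141/198 ≈ 611.82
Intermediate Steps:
F = 529 (F = 23² = 529)
F*(-1603/(-1386)) = 529*(-1603/(-1386)) = 529*(-1603*(-1/1386)) = 529*(229/198) = 121141/198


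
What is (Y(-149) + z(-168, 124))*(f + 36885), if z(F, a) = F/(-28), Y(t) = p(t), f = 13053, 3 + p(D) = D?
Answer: -7290948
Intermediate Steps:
p(D) = -3 + D
Y(t) = -3 + t
z(F, a) = -F/28 (z(F, a) = F*(-1/28) = -F/28)
(Y(-149) + z(-168, 124))*(f + 36885) = ((-3 - 149) - 1/28*(-168))*(13053 + 36885) = (-152 + 6)*49938 = -146*49938 = -7290948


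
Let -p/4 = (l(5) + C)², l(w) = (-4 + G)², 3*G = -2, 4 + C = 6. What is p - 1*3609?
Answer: -475513/81 ≈ -5870.5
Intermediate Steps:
C = 2 (C = -4 + 6 = 2)
G = -⅔ (G = (⅓)*(-2) = -⅔ ≈ -0.66667)
l(w) = 196/9 (l(w) = (-4 - ⅔)² = (-14/3)² = 196/9)
p = -183184/81 (p = -4*(196/9 + 2)² = -4*(214/9)² = -4*45796/81 = -183184/81 ≈ -2261.5)
p - 1*3609 = -183184/81 - 1*3609 = -183184/81 - 3609 = -475513/81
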